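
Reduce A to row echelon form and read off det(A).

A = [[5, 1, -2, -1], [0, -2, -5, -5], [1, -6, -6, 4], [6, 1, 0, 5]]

Forward elimination:
R3 <- R3 - (1/5)*R1:  [     0  -31/5  -28/5   21/5 ]
R4 <- R4 - (6/5)*R1:  [    0  -1/5  12/5  31/5 ]
R3 <- R3 - (31/10)*R2:  [      0       0   99/10  197/10 ]
R4 <- R4 - (1/10)*R2:  [     0      0  29/10  67/10 ]
R4 <- R4 - (29/99)*R3:  [     0      0      0  92/99 ]
Upper-triangular form:
[ 5   1     -2      -1 ]
[ 0  -2     -5      -5 ]
[ 0   0  99/10  197/10 ]
[ 0   0      0   92/99 ]
det(A) = (-1)^0 * (5) * (-2) * (99/10) * (92/99) = -92  (0 row swaps -> sign +1)

det(A) = -92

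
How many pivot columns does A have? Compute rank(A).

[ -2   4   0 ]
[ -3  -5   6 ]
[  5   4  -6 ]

rank(A) = 3

Row reduction:
R2 <- R2 - (3/2)*R1:  [   0  -11    6 ]
R3 <- R3 - (-5/2)*R1:  [  0  14  -6 ]
R3 <- R3 - (-14/11)*R2:  [     0      0  18/11 ]
Row echelon form:
[ -2    4      0 ]
[  0  -11      6 ]
[  0    0  18/11 ]
Nonzero rows / pivot columns: 3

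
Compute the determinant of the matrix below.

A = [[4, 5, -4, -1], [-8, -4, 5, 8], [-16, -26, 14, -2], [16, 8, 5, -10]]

det(A) = -720

Forward elimination:
R2 <- R2 - (-2)*R1:  [  0   6  -3   6 ]
R3 <- R3 - (-4)*R1:  [  0  -6  -2  -6 ]
R4 <- R4 - (4)*R1:  [   0  -12   21   -6 ]
R3 <- R3 - (-1)*R2:  [  0   0  -5   0 ]
R4 <- R4 - (-2)*R2:  [  0   0  15   6 ]
R4 <- R4 - (-3)*R3:  [ 0  0  0  6 ]
Upper-triangular form:
[ 4  5  -4  -1 ]
[ 0  6  -3   6 ]
[ 0  0  -5   0 ]
[ 0  0   0   6 ]
det(A) = (-1)^0 * (4) * (6) * (-5) * (6) = -720  (0 row swaps -> sign +1)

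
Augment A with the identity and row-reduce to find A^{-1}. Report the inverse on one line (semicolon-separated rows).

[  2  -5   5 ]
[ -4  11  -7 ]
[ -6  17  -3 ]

inverse = [43/6 35/6 -5/3; 5/2 2 -1/2; -1/6 -1/3 1/6]

Gauss-Jordan on [A | I]:
R1 <- (1/2)*R1:  [    1  -5/2   5/2  |   1/2     0     0 ]
R2 <- R2 - (-4)*R1:  [ 0  1  3  |  2  1  0 ]
R3 <- R3 - (-6)*R1:  [  0   2  12  |   3   0   1 ]
R1 <- R1 - (-5/2)*R2:  [    1     0    10  |  11/2   5/2     0 ]
R3 <- R3 - (2)*R2:  [  0   0   6  |  -1  -2   1 ]
R3 <- (1/6)*R3:  [    0     0     1  |  -1/6  -1/3   1/6 ]
R1 <- R1 - (10)*R3:  [    1     0     0  |  43/6  35/6  -5/3 ]
R2 <- R2 - (3)*R3:  [    0     1     0  |   5/2     2  -1/2 ]
Right block of [I | A^{-1}] is the inverse:
[ 43/6  35/6  -5/3 ]
[  5/2     2  -1/2 ]
[ -1/6  -1/3   1/6 ]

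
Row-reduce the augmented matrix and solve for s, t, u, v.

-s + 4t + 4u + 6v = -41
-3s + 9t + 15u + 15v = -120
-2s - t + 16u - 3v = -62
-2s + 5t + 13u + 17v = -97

Forward elimination on [A|b]:
R2 <- R2 - (3)*R1:  [  0  -3   3  -3   3 ]
R3 <- R3 - (2)*R1:  [   0   -9    8  -15   20 ]
R4 <- R4 - (2)*R1:  [   0   -3    5    5  -15 ]
R3 <- R3 - (3)*R2:  [  0   0  -1  -6  11 ]
R4 <- R4 - (1)*R2:  [   0    0    2    8  -18 ]
R4 <- R4 - (-2)*R3:  [  0   0   0  -4   4 ]
Row echelon form:
[ -1   4   4   6  |  -41 ]
[  0  -3   3  -3  |    3 ]
[  0   0  -1  -6  |   11 ]
[  0   0   0  -4  |    4 ]
Back-substitution:
v = (4) / -4 = -1
u = (11 - (-6)*(-1)) / -1 = -5
t = (3 - (3)*(-5) - (-3)*(-1)) / -3 = -5
s = (-41 - (4)*(-5) - (4)*(-5) - (6)*(-1)) / -1 = -5

(-5, -5, -5, -1)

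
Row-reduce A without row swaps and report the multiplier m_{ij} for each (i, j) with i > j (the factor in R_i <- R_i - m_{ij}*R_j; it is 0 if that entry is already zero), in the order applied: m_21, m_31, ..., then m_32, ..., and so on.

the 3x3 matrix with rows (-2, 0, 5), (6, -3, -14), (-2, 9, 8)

multipliers: -3, 1, -3

Forward elimination:
R2 <- R2 - (-3)*R1:  [  0  -3   1 ]
R3 <- R3 - (1)*R1:  [ 0  9  3 ]
R3 <- R3 - (-3)*R2:  [ 0  0  6 ]
Multipliers (in order of application): m_{21} = -3, m_{31} = 1, m_{32} = -3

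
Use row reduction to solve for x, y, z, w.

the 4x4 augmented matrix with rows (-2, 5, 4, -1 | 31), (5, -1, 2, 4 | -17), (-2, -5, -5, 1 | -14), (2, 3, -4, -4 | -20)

Forward elimination on [A|b]:
R2 <- R2 - (-5/2)*R1:  [     0   23/2     12    3/2  121/2 ]
R3 <- R3 - (1)*R1:  [   0  -10   -9    2  -45 ]
R4 <- R4 - (-1)*R1:  [  0   8   0  -5  11 ]
R3 <- R3 - (-20/23)*R2:  [      0       0   33/23   76/23  175/23 ]
R4 <- R4 - (16/23)*R2:  [       0        0  -192/23  -139/23  -715/23 ]
R4 <- R4 - (-64/11)*R3:  [      0       0       0  145/11  145/11 ]
Row echelon form:
[ -2     5      4      -1  |      31 ]
[  0  23/2     12     3/2  |   121/2 ]
[  0     0  33/23   76/23  |  175/23 ]
[  0     0      0  145/11  |  145/11 ]
Back-substitution:
w = (145/11) / (145/11) = 1
z = (175/23 - (76/23)*(1)) / (33/23) = 3
y = (121/2 - (12)*(3) - (3/2)*(1)) / (23/2) = 2
x = (31 - (5)*(2) - (4)*(3) - (-1)*(1)) / -2 = -5

(-5, 2, 3, 1)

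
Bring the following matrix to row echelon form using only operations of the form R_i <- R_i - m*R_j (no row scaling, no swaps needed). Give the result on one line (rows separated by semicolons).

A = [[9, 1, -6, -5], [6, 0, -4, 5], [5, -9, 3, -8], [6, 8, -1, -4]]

REF = [9 1 -6 -5; 0 -2/3 0 25/3; 0 0 19/3 -374/3; 0 0 0 2851/19]

Forward elimination:
R2 <- R2 - (2/3)*R1:  [    0  -2/3     0  25/3 ]
R3 <- R3 - (5/9)*R1:  [     0  -86/9   19/3  -47/9 ]
R4 <- R4 - (2/3)*R1:  [    0  22/3     3  -2/3 ]
R3 <- R3 - (43/3)*R2:  [      0       0    19/3  -374/3 ]
R4 <- R4 - (-11)*R2:  [  0   0   3  91 ]
R4 <- R4 - (9/19)*R3:  [       0        0        0  2851/19 ]
Row echelon form:
[ 9     1    -6       -5 ]
[ 0  -2/3     0     25/3 ]
[ 0     0  19/3   -374/3 ]
[ 0     0     0  2851/19 ]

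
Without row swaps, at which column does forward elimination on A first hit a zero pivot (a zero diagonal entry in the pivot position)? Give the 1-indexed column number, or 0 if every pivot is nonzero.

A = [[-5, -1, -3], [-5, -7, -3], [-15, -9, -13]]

first zero-pivot column = 0

Naive forward elimination:
R2 <- R2 - (1)*R1:  [  0  -6   0 ]
R3 <- R3 - (3)*R1:  [  0  -6  -4 ]
R3 <- R3 - (1)*R2:  [  0   0  -4 ]
All pivots nonzero; naive elimination completes without hitting a zero pivot.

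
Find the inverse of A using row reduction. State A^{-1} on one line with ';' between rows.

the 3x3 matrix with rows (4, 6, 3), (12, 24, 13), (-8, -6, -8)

inverse = [19/24 -5/24 -1/24; 1/18 1/18 1/9; -5/6 1/6 -1/6]

Gauss-Jordan on [A | I]:
R1 <- (1/4)*R1:  [   1  3/2  3/4  |  1/4    0    0 ]
R2 <- R2 - (12)*R1:  [  0   6   4  |  -3   1   0 ]
R3 <- R3 - (-8)*R1:  [  0   6  -2  |   2   0   1 ]
R2 <- (1/6)*R2:  [    0     1   2/3  |  -1/2   1/6     0 ]
R1 <- R1 - (3/2)*R2:  [    1     0  -1/4  |     1  -1/4     0 ]
R3 <- R3 - (6)*R2:  [  0   0  -6  |   5  -1   1 ]
R3 <- (1/-6)*R3:  [    0     0     1  |  -5/6   1/6  -1/6 ]
R1 <- R1 - (-1/4)*R3:  [     1      0      0  |  19/24  -5/24  -1/24 ]
R2 <- R2 - (2/3)*R3:  [    0     1     0  |  1/18  1/18   1/9 ]
Right block of [I | A^{-1}] is the inverse:
[ 19/24  -5/24  -1/24 ]
[  1/18   1/18    1/9 ]
[  -5/6    1/6   -1/6 ]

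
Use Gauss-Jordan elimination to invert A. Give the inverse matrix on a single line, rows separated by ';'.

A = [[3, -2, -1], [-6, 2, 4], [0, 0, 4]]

inverse = [-1/3 -1/3 1/4; -1 -1/2 1/4; 0 0 1/4]

Gauss-Jordan on [A | I]:
R1 <- (1/3)*R1:  [    1  -2/3  -1/3  |   1/3     0     0 ]
R2 <- R2 - (-6)*R1:  [  0  -2   2  |   2   1   0 ]
R2 <- (1/-2)*R2:  [    0     1    -1  |    -1  -1/2     0 ]
R1 <- R1 - (-2/3)*R2:  [    1     0    -1  |  -1/3  -1/3     0 ]
R3 <- (1/4)*R3:  [   0    0    1  |    0    0  1/4 ]
R1 <- R1 - (-1)*R3:  [    1     0     0  |  -1/3  -1/3   1/4 ]
R2 <- R2 - (-1)*R3:  [    0     1     0  |    -1  -1/2   1/4 ]
Right block of [I | A^{-1}] is the inverse:
[ -1/3  -1/3  1/4 ]
[   -1  -1/2  1/4 ]
[    0     0  1/4 ]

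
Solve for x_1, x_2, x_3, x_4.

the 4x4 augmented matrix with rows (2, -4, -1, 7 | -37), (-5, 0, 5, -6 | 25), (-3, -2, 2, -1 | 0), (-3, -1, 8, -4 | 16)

Forward elimination on [A|b]:
R2 <- R2 - (-5/2)*R1:  [      0     -10     5/2    23/2  -135/2 ]
R3 <- R3 - (-3/2)*R1:  [      0      -8     1/2    19/2  -111/2 ]
R4 <- R4 - (-3/2)*R1:  [     0     -7   13/2   13/2  -79/2 ]
R3 <- R3 - (4/5)*R2:  [    0     0  -3/2  3/10  -3/2 ]
R4 <- R4 - (7/10)*R2:  [      0       0    19/4  -31/20    31/4 ]
R4 <- R4 - (-19/6)*R3:  [    0     0     0  -3/5     3 ]
Row echelon form:
[ 2   -4    -1     7  |     -37 ]
[ 0  -10   5/2  23/2  |  -135/2 ]
[ 0    0  -3/2  3/10  |    -3/2 ]
[ 0    0     0  -3/5  |       3 ]
Back-substitution:
x_4 = (3) / (-3/5) = -5
x_3 = (-3/2 - (3/10)*(-5)) / (-3/2) = 0
x_2 = (-135/2 - (5/2)*(0) - (23/2)*(-5)) / -10 = 1
x_1 = (-37 - (-4)*(1) - (-1)*(0) - (7)*(-5)) / 2 = 1

(1, 1, 0, -5)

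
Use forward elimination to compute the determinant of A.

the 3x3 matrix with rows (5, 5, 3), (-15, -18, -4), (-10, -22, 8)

det(A) = 90

Forward elimination:
R2 <- R2 - (-3)*R1:  [  0  -3   5 ]
R3 <- R3 - (-2)*R1:  [   0  -12   14 ]
R3 <- R3 - (4)*R2:  [  0   0  -6 ]
Upper-triangular form:
[ 5   5   3 ]
[ 0  -3   5 ]
[ 0   0  -6 ]
det(A) = (-1)^0 * (5) * (-3) * (-6) = 90  (0 row swaps -> sign +1)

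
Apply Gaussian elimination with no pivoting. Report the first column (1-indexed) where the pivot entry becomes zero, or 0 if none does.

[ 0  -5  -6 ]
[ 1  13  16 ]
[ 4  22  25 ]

first zero-pivot column = 1

Naive forward elimination:
Pivot entry (1,1) is zero but row 2 has 1 in column 1 -> naive elimination stops; a row interchange (e.g. R1 <-> R2) would be required here.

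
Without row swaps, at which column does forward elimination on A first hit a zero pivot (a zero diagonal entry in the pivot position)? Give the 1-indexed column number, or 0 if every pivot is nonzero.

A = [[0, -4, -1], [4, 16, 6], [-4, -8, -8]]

Naive forward elimination:
Pivot entry (1,1) is zero but row 2 has 4 in column 1 -> naive elimination stops; a row interchange (e.g. R1 <-> R2) would be required here.

first zero-pivot column = 1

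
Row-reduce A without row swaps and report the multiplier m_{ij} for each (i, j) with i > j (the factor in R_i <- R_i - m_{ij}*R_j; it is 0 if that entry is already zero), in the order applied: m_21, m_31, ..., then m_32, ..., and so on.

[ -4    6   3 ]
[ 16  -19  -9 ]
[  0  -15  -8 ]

Forward elimination:
R2 <- R2 - (-4)*R1:  [ 0  5  3 ]
R3: entry in column 1 is already 0 -> m_{31} = 0 (no row operation needed)
R3 <- R3 - (-3)*R2:  [ 0  0  1 ]
Multipliers (in order of application): m_{21} = -4, m_{31} = 0, m_{32} = -3

multipliers: -4, 0, -3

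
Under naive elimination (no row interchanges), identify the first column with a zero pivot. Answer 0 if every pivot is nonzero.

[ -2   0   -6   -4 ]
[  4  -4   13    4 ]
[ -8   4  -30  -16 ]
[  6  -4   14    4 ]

Naive forward elimination:
R2 <- R2 - (-2)*R1:  [  0  -4   1  -4 ]
R3 <- R3 - (4)*R1:  [  0   4  -6   0 ]
R4 <- R4 - (-3)*R1:  [  0  -4  -4  -8 ]
R3 <- R3 - (-1)*R2:  [  0   0  -5  -4 ]
R4 <- R4 - (1)*R2:  [  0   0  -5  -4 ]
R4 <- R4 - (1)*R3:  [ 0  0  0  0 ]
Matrix at this point:
[ -2   0  -6  -4 ]
[  0  -4   1  -4 ]
[  0   0  -5  -4 ]
[  0   0   0   0 ]
Pivot entry (4,4) in the last row is zero and there are no rows below to swap with -> zero pivot in column 4 (A is singular).

first zero-pivot column = 4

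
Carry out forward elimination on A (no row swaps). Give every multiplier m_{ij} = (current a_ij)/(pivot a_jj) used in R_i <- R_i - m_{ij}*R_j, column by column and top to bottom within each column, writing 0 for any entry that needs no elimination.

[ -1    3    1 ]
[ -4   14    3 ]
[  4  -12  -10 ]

multipliers: 4, -4, 0

Forward elimination:
R2 <- R2 - (4)*R1:  [  0   2  -1 ]
R3 <- R3 - (-4)*R1:  [  0   0  -6 ]
R3: entry in column 2 is already 0 -> m_{32} = 0 (no row operation needed)
Multipliers (in order of application): m_{21} = 4, m_{31} = -4, m_{32} = 0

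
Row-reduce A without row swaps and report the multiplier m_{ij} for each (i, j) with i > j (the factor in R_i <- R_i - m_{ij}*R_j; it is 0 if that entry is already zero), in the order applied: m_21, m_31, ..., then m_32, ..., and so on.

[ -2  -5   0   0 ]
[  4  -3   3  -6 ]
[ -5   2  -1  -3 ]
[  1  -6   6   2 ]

multipliers: -2, 5/2, -1/2, -29/26, 17/26, 105/61

Forward elimination:
R2 <- R2 - (-2)*R1:  [   0  -13    3   -6 ]
R3 <- R3 - (5/2)*R1:  [    0  29/2    -1    -3 ]
R4 <- R4 - (-1/2)*R1:  [     0  -17/2      6      2 ]
R3 <- R3 - (-29/26)*R2:  [       0        0    61/26  -126/13 ]
R4 <- R4 - (17/26)*R2:  [      0       0  105/26   77/13 ]
R4 <- R4 - (105/61)*R3:  [       0        0        0  1379/61 ]
Multipliers (in order of application): m_{21} = -2, m_{31} = 5/2, m_{41} = -1/2, m_{32} = -29/26, m_{42} = 17/26, m_{43} = 105/61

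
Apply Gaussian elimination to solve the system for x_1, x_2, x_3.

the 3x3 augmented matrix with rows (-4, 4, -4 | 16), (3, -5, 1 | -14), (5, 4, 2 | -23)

Forward elimination on [A|b]:
R2 <- R2 - (-3/4)*R1:  [  0  -2  -2  -2 ]
R3 <- R3 - (-5/4)*R1:  [  0   9  -3  -3 ]
R3 <- R3 - (-9/2)*R2:  [   0    0  -12  -12 ]
Row echelon form:
[ -4   4   -4  |   16 ]
[  0  -2   -2  |   -2 ]
[  0   0  -12  |  -12 ]
Back-substitution:
x_3 = (-12) / -12 = 1
x_2 = (-2 - (-2)*(1)) / -2 = 0
x_1 = (16 - (4)*(0) - (-4)*(1)) / -4 = -5

(-5, 0, 1)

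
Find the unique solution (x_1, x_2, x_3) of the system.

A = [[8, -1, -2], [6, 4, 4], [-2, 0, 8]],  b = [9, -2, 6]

Forward elimination on [A|b]:
R2 <- R2 - (3/4)*R1:  [     0   19/4   11/2  -35/4 ]
R3 <- R3 - (-1/4)*R1:  [    0  -1/4  15/2  33/4 ]
R3 <- R3 - (-1/19)*R2:  [      0       0  148/19  148/19 ]
Row echelon form:
[ 8    -1      -2  |       9 ]
[ 0  19/4    11/2  |   -35/4 ]
[ 0     0  148/19  |  148/19 ]
Back-substitution:
x_3 = (148/19) / (148/19) = 1
x_2 = (-35/4 - (11/2)*(1)) / (19/4) = -3
x_1 = (9 - (-1)*(-3) - (-2)*(1)) / 8 = 1

(1, -3, 1)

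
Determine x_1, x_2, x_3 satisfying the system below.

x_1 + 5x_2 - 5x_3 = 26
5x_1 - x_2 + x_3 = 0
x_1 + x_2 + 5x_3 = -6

(1, 3, -2)

Forward elimination on [A|b]:
R2 <- R2 - (5)*R1:  [    0   -26    26  -130 ]
R3 <- R3 - (1)*R1:  [   0   -4   10  -32 ]
R3 <- R3 - (2/13)*R2:  [   0    0    6  -12 ]
Row echelon form:
[ 1    5  -5  |    26 ]
[ 0  -26  26  |  -130 ]
[ 0    0   6  |   -12 ]
Back-substitution:
x_3 = (-12) / 6 = -2
x_2 = (-130 - (26)*(-2)) / -26 = 3
x_1 = (26 - (5)*(3) - (-5)*(-2)) / 1 = 1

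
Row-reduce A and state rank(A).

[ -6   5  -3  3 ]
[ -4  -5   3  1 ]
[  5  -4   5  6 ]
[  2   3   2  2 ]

rank(A) = 4

Row reduction:
R2 <- R2 - (2/3)*R1:  [     0  -25/3      5     -1 ]
R3 <- R3 - (-5/6)*R1:  [    0   1/6   5/2  17/2 ]
R4 <- R4 - (-1/3)*R1:  [    0  14/3     1     3 ]
R3 <- R3 - (-1/50)*R2:  [      0       0    13/5  212/25 ]
R4 <- R4 - (-14/25)*R2:  [     0      0   19/5  61/25 ]
R4 <- R4 - (19/13)*R3:  [       0        0        0  -647/65 ]
Row echelon form:
[ -6      5    -3        3 ]
[  0  -25/3     5       -1 ]
[  0      0  13/5   212/25 ]
[  0      0     0  -647/65 ]
Nonzero rows / pivot columns: 4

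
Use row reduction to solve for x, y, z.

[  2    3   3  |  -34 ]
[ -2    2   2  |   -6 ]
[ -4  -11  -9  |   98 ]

Forward elimination on [A|b]:
R2 <- R2 - (-1)*R1:  [   0    5    5  -40 ]
R3 <- R3 - (-2)*R1:  [  0  -5  -3  30 ]
R3 <- R3 - (-1)*R2:  [   0    0    2  -10 ]
Row echelon form:
[ 2  3  3  |  -34 ]
[ 0  5  5  |  -40 ]
[ 0  0  2  |  -10 ]
Back-substitution:
z = (-10) / 2 = -5
y = (-40 - (5)*(-5)) / 5 = -3
x = (-34 - (3)*(-3) - (3)*(-5)) / 2 = -5

(-5, -3, -5)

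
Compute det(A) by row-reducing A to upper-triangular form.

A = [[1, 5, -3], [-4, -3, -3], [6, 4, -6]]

det(A) = -186

Forward elimination:
R2 <- R2 - (-4)*R1:  [   0   17  -15 ]
R3 <- R3 - (6)*R1:  [   0  -26   12 ]
R3 <- R3 - (-26/17)*R2:  [       0        0  -186/17 ]
Upper-triangular form:
[ 1   5       -3 ]
[ 0  17      -15 ]
[ 0   0  -186/17 ]
det(A) = (-1)^0 * (1) * (17) * (-186/17) = -186  (0 row swaps -> sign +1)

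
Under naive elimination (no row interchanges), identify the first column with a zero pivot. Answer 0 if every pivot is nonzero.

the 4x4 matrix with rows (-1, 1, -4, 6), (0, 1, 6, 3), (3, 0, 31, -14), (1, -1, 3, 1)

first zero-pivot column = 0

Naive forward elimination:
R3 <- R3 - (-3)*R1:  [  0   3  19   4 ]
R4 <- R4 - (-1)*R1:  [  0   0  -1   7 ]
R3 <- R3 - (3)*R2:  [  0   0   1  -5 ]
R4 <- R4 - (-1)*R3:  [ 0  0  0  2 ]
All pivots nonzero; naive elimination completes without hitting a zero pivot.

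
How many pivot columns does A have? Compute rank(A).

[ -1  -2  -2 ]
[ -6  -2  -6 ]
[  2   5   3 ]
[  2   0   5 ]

rank(A) = 3

Row reduction:
R2 <- R2 - (6)*R1:  [  0  10   6 ]
R3 <- R3 - (-2)*R1:  [  0   1  -1 ]
R4 <- R4 - (-2)*R1:  [  0  -4   1 ]
R3 <- R3 - (1/10)*R2:  [    0     0  -8/5 ]
R4 <- R4 - (-2/5)*R2:  [    0     0  17/5 ]
R4 <- R4 - (-17/8)*R3:  [ 0  0  0 ]
Row echelon form:
[ -1  -2    -2 ]
[  0  10     6 ]
[  0   0  -8/5 ]
[  0   0     0 ]
Nonzero rows / pivot columns: 3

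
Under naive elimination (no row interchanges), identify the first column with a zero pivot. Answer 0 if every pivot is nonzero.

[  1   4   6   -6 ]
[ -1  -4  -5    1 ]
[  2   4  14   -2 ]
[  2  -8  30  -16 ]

Naive forward elimination:
R2 <- R2 - (-1)*R1:  [  0   0   1  -5 ]
R3 <- R3 - (2)*R1:  [  0  -4   2  10 ]
R4 <- R4 - (2)*R1:  [   0  -16   18   -4 ]
Matrix at this point:
[ 1    4   6  -6 ]
[ 0    0   1  -5 ]
[ 0   -4   2  10 ]
[ 0  -16  18  -4 ]
Pivot entry (2,2) is zero but row 3 has -4 in column 2 -> naive elimination stops; a row interchange (e.g. R2 <-> R3) would be required here.

first zero-pivot column = 2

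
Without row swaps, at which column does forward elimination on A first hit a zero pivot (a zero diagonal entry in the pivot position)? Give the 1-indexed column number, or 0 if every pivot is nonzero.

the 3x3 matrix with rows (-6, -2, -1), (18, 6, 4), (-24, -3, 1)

first zero-pivot column = 2

Naive forward elimination:
R2 <- R2 - (-3)*R1:  [ 0  0  1 ]
R3 <- R3 - (4)*R1:  [ 0  5  5 ]
Matrix at this point:
[ -6  -2  -1 ]
[  0   0   1 ]
[  0   5   5 ]
Pivot entry (2,2) is zero but row 3 has 5 in column 2 -> naive elimination stops; a row interchange (e.g. R2 <-> R3) would be required here.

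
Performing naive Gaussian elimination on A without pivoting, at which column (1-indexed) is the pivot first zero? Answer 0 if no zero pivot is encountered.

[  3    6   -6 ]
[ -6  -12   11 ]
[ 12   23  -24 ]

first zero-pivot column = 2

Naive forward elimination:
R2 <- R2 - (-2)*R1:  [  0   0  -1 ]
R3 <- R3 - (4)*R1:  [  0  -1   0 ]
Matrix at this point:
[ 3   6  -6 ]
[ 0   0  -1 ]
[ 0  -1   0 ]
Pivot entry (2,2) is zero but row 3 has -1 in column 2 -> naive elimination stops; a row interchange (e.g. R2 <-> R3) would be required here.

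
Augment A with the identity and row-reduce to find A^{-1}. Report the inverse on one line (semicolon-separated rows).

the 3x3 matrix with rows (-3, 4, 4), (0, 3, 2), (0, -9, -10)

Gauss-Jordan on [A | I]:
R1 <- (1/-3)*R1:  [    1  -4/3  -4/3  |  -1/3     0     0 ]
R2 <- (1/3)*R2:  [   0    1  2/3  |    0  1/3    0 ]
R1 <- R1 - (-4/3)*R2:  [    1     0  -4/9  |  -1/3   4/9     0 ]
R3 <- R3 - (-9)*R2:  [  0   0  -4  |   0   3   1 ]
R3 <- (1/-4)*R3:  [    0     0     1  |     0  -3/4  -1/4 ]
R1 <- R1 - (-4/9)*R3:  [    1     0     0  |  -1/3   1/9  -1/9 ]
R2 <- R2 - (2/3)*R3:  [   0    1    0  |    0  5/6  1/6 ]
Right block of [I | A^{-1}] is the inverse:
[ -1/3   1/9  -1/9 ]
[    0   5/6   1/6 ]
[    0  -3/4  -1/4 ]

inverse = [-1/3 1/9 -1/9; 0 5/6 1/6; 0 -3/4 -1/4]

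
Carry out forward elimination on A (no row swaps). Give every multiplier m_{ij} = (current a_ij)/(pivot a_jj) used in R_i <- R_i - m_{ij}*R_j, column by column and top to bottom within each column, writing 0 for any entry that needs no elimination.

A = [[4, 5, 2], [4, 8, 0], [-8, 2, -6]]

multipliers: 1, -2, 4

Forward elimination:
R2 <- R2 - (1)*R1:  [  0   3  -2 ]
R3 <- R3 - (-2)*R1:  [  0  12  -2 ]
R3 <- R3 - (4)*R2:  [ 0  0  6 ]
Multipliers (in order of application): m_{21} = 1, m_{31} = -2, m_{32} = 4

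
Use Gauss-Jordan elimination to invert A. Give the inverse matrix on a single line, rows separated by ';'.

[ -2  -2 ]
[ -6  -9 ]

Gauss-Jordan on [A | I]:
R1 <- (1/-2)*R1:  [    1     1  |  -1/2     0 ]
R2 <- R2 - (-6)*R1:  [  0  -3  |  -3   1 ]
R2 <- (1/-3)*R2:  [    0     1  |     1  -1/3 ]
R1 <- R1 - (1)*R2:  [    1     0  |  -3/2   1/3 ]
Right block of [I | A^{-1}] is the inverse:
[ -3/2   1/3 ]
[    1  -1/3 ]

inverse = [-3/2 1/3; 1 -1/3]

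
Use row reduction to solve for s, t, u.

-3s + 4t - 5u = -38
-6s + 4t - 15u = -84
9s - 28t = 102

(2, -3, 4)

Forward elimination on [A|b]:
R2 <- R2 - (2)*R1:  [  0  -4  -5  -8 ]
R3 <- R3 - (-3)*R1:  [   0  -16  -15  -12 ]
R3 <- R3 - (4)*R2:  [  0   0   5  20 ]
Row echelon form:
[ -3   4  -5  |  -38 ]
[  0  -4  -5  |   -8 ]
[  0   0   5  |   20 ]
Back-substitution:
u = (20) / 5 = 4
t = (-8 - (-5)*(4)) / -4 = -3
s = (-38 - (4)*(-3) - (-5)*(4)) / -3 = 2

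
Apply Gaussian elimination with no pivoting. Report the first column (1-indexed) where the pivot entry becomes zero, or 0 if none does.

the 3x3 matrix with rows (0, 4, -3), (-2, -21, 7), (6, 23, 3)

Naive forward elimination:
Pivot entry (1,1) is zero but row 2 has -2 in column 1 -> naive elimination stops; a row interchange (e.g. R1 <-> R2) would be required here.

first zero-pivot column = 1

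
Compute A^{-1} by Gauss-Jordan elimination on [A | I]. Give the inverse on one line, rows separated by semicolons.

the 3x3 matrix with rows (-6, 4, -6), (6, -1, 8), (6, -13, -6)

inverse = [55/54 17/18 13/54; 7/9 2/3 1/9; -2/3 -1/2 -1/6]

Gauss-Jordan on [A | I]:
R1 <- (1/-6)*R1:  [    1  -2/3     1  |  -1/6     0     0 ]
R2 <- R2 - (6)*R1:  [ 0  3  2  |  1  1  0 ]
R3 <- R3 - (6)*R1:  [   0   -9  -12  |    1    0    1 ]
R2 <- (1/3)*R2:  [   0    1  2/3  |  1/3  1/3    0 ]
R1 <- R1 - (-2/3)*R2:  [    1     0  13/9  |  1/18   2/9     0 ]
R3 <- R3 - (-9)*R2:  [  0   0  -6  |   4   3   1 ]
R3 <- (1/-6)*R3:  [    0     0     1  |  -2/3  -1/2  -1/6 ]
R1 <- R1 - (13/9)*R3:  [     1      0      0  |  55/54  17/18  13/54 ]
R2 <- R2 - (2/3)*R3:  [   0    1    0  |  7/9  2/3  1/9 ]
Right block of [I | A^{-1}] is the inverse:
[ 55/54  17/18  13/54 ]
[   7/9    2/3    1/9 ]
[  -2/3   -1/2   -1/6 ]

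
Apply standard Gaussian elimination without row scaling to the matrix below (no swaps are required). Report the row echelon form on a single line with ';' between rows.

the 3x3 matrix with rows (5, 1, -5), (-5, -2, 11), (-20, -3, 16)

REF = [5 1 -5; 0 -1 6; 0 0 2]

Forward elimination:
R2 <- R2 - (-1)*R1:  [  0  -1   6 ]
R3 <- R3 - (-4)*R1:  [  0   1  -4 ]
R3 <- R3 - (-1)*R2:  [ 0  0  2 ]
Row echelon form:
[ 5   1  -5 ]
[ 0  -1   6 ]
[ 0   0   2 ]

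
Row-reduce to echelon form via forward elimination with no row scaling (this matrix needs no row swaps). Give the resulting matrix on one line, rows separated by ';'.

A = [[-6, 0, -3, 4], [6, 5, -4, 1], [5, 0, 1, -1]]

REF = [-6 0 -3 4; 0 5 -7 5; 0 0 -3/2 7/3]

Forward elimination:
R2 <- R2 - (-1)*R1:  [  0   5  -7   5 ]
R3 <- R3 - (-5/6)*R1:  [    0     0  -3/2   7/3 ]
Row echelon form:
[ -6  0    -3    4 ]
[  0  5    -7    5 ]
[  0  0  -3/2  7/3 ]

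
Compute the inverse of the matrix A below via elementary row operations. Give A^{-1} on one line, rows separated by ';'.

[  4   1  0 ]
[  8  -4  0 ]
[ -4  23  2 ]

Gauss-Jordan on [A | I]:
R1 <- (1/4)*R1:  [   1  1/4    0  |  1/4    0    0 ]
R2 <- R2 - (8)*R1:  [  0  -6   0  |  -2   1   0 ]
R3 <- R3 - (-4)*R1:  [  0  24   2  |   1   0   1 ]
R2 <- (1/-6)*R2:  [    0     1     0  |   1/3  -1/6     0 ]
R1 <- R1 - (1/4)*R2:  [    1     0     0  |   1/6  1/24     0 ]
R3 <- R3 - (24)*R2:  [  0   0   2  |  -7   4   1 ]
R3 <- (1/2)*R3:  [    0     0     1  |  -7/2     2   1/2 ]
Right block of [I | A^{-1}] is the inverse:
[  1/6  1/24    0 ]
[  1/3  -1/6    0 ]
[ -7/2     2  1/2 ]

inverse = [1/6 1/24 0; 1/3 -1/6 0; -7/2 2 1/2]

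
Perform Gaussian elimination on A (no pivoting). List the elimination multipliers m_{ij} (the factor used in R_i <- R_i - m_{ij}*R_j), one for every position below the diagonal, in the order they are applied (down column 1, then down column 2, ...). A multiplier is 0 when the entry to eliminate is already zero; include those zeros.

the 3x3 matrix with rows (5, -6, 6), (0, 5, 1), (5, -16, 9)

Forward elimination:
R2: entry in column 1 is already 0 -> m_{21} = 0 (no row operation needed)
R3 <- R3 - (1)*R1:  [   0  -10    3 ]
R3 <- R3 - (-2)*R2:  [ 0  0  5 ]
Multipliers (in order of application): m_{21} = 0, m_{31} = 1, m_{32} = -2

multipliers: 0, 1, -2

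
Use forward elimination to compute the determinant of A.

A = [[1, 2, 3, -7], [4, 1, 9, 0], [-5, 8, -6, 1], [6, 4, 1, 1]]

det(A) = -3709

Forward elimination:
R2 <- R2 - (4)*R1:  [  0  -7  -3  28 ]
R3 <- R3 - (-5)*R1:  [   0   18    9  -34 ]
R4 <- R4 - (6)*R1:  [   0   -8  -17   43 ]
R3 <- R3 - (-18/7)*R2:  [   0    0  9/7   38 ]
R4 <- R4 - (8/7)*R2:  [     0      0  -95/7     11 ]
R4 <- R4 - (-95/9)*R3:  [      0       0       0  3709/9 ]
Upper-triangular form:
[ 1   2    3      -7 ]
[ 0  -7   -3      28 ]
[ 0   0  9/7      38 ]
[ 0   0    0  3709/9 ]
det(A) = (-1)^0 * (1) * (-7) * (9/7) * (3709/9) = -3709  (0 row swaps -> sign +1)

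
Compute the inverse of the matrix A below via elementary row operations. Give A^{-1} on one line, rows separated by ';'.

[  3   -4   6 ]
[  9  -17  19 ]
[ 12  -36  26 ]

Gauss-Jordan on [A | I]:
R1 <- (1/3)*R1:  [    1  -4/3     2  |   1/3     0     0 ]
R2 <- R2 - (9)*R1:  [  0  -5   1  |  -3   1   0 ]
R3 <- R3 - (12)*R1:  [   0  -20    2  |   -4    0    1 ]
R2 <- (1/-5)*R2:  [    0     1  -1/5  |   3/5  -1/5     0 ]
R1 <- R1 - (-4/3)*R2:  [     1      0  26/15  |  17/15  -4/15      0 ]
R3 <- R3 - (-20)*R2:  [  0   0  -2  |   8  -4   1 ]
R3 <- (1/-2)*R3:  [    0     0     1  |    -4     2  -1/2 ]
R1 <- R1 - (26/15)*R3:  [      1       0       0  |  121/15  -56/15   13/15 ]
R2 <- R2 - (-1/5)*R3:  [     0      1      0  |   -1/5    1/5  -1/10 ]
Right block of [I | A^{-1}] is the inverse:
[ 121/15  -56/15  13/15 ]
[   -1/5     1/5  -1/10 ]
[     -4       2   -1/2 ]

inverse = [121/15 -56/15 13/15; -1/5 1/5 -1/10; -4 2 -1/2]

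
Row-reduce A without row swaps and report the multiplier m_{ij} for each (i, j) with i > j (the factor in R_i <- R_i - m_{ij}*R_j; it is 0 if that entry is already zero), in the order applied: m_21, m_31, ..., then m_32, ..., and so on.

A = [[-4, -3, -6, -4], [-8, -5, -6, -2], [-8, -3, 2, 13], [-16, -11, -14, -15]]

multipliers: 2, 2, 4, 3, 1, -1

Forward elimination:
R2 <- R2 - (2)*R1:  [ 0  1  6  6 ]
R3 <- R3 - (2)*R1:  [  0   3  14  21 ]
R4 <- R4 - (4)*R1:  [  0   1  10   1 ]
R3 <- R3 - (3)*R2:  [  0   0  -4   3 ]
R4 <- R4 - (1)*R2:  [  0   0   4  -5 ]
R4 <- R4 - (-1)*R3:  [  0   0   0  -2 ]
Multipliers (in order of application): m_{21} = 2, m_{31} = 2, m_{41} = 4, m_{32} = 3, m_{42} = 1, m_{43} = -1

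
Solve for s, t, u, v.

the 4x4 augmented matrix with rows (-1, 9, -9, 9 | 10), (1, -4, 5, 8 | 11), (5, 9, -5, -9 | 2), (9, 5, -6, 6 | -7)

(-1, 4, 4, 1)

Forward elimination on [A|b]:
R2 <- R2 - (-1)*R1:  [  0   5  -4  17  21 ]
R3 <- R3 - (-5)*R1:  [   0   54  -50   36   52 ]
R4 <- R4 - (-9)*R1:  [   0   86  -87   87   83 ]
R3 <- R3 - (54/5)*R2:  [      0       0   -34/5  -738/5  -874/5 ]
R4 <- R4 - (86/5)*R2:  [       0        0    -91/5  -1027/5  -1391/5 ]
R4 <- R4 - (91/34)*R3:  [       0        0        0  3224/17  3224/17 ]
Row echelon form:
[ -1  9     -9        9  |       10 ]
[  0  5     -4       17  |       21 ]
[  0  0  -34/5   -738/5  |   -874/5 ]
[  0  0      0  3224/17  |  3224/17 ]
Back-substitution:
v = (3224/17) / (3224/17) = 1
u = (-874/5 - (-738/5)*(1)) / (-34/5) = 4
t = (21 - (-4)*(4) - (17)*(1)) / 5 = 4
s = (10 - (9)*(4) - (-9)*(4) - (9)*(1)) / -1 = -1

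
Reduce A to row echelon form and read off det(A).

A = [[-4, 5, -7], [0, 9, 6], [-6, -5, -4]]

Forward elimination:
R3 <- R3 - (3/2)*R1:  [     0  -25/2   13/2 ]
R3 <- R3 - (-25/18)*R2:  [    0     0  89/6 ]
Upper-triangular form:
[ -4  5    -7 ]
[  0  9     6 ]
[  0  0  89/6 ]
det(A) = (-1)^0 * (-4) * (9) * (89/6) = -534  (0 row swaps -> sign +1)

det(A) = -534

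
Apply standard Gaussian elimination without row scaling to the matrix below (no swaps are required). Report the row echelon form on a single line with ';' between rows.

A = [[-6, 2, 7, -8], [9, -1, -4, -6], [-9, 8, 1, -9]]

Forward elimination:
R2 <- R2 - (-3/2)*R1:  [    0     2  13/2   -18 ]
R3 <- R3 - (3/2)*R1:  [     0      5  -19/2      3 ]
R3 <- R3 - (5/2)*R2:  [      0       0  -103/4      48 ]
Row echelon form:
[ -6  2       7   -8 ]
[  0  2    13/2  -18 ]
[  0  0  -103/4   48 ]

REF = [-6 2 7 -8; 0 2 13/2 -18; 0 0 -103/4 48]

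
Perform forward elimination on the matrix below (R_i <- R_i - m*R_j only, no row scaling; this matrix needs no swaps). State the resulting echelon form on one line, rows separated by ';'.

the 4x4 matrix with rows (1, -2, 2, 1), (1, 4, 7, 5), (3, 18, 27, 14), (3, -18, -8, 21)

REF = [1 -2 2 1; 0 6 5 4; 0 0 1 -5; 0 0 0 6]

Forward elimination:
R2 <- R2 - (1)*R1:  [ 0  6  5  4 ]
R3 <- R3 - (3)*R1:  [  0  24  21  11 ]
R4 <- R4 - (3)*R1:  [   0  -12  -14   18 ]
R3 <- R3 - (4)*R2:  [  0   0   1  -5 ]
R4 <- R4 - (-2)*R2:  [  0   0  -4  26 ]
R4 <- R4 - (-4)*R3:  [ 0  0  0  6 ]
Row echelon form:
[ 1  -2  2   1 ]
[ 0   6  5   4 ]
[ 0   0  1  -5 ]
[ 0   0  0   6 ]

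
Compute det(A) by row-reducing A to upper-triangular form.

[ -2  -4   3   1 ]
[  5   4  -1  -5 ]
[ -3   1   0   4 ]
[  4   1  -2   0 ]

det(A) = 164

Forward elimination:
R2 <- R2 - (-5/2)*R1:  [    0    -6  13/2  -5/2 ]
R3 <- R3 - (3/2)*R1:  [    0     7  -9/2   5/2 ]
R4 <- R4 - (-2)*R1:  [  0  -7   4   2 ]
R3 <- R3 - (-7/6)*R2:  [     0      0  37/12  -5/12 ]
R4 <- R4 - (7/6)*R2:  [      0       0  -43/12   59/12 ]
R4 <- R4 - (-43/37)*R3:  [      0       0       0  164/37 ]
Upper-triangular form:
[ -2  -4      3       1 ]
[  0  -6   13/2    -5/2 ]
[  0   0  37/12   -5/12 ]
[  0   0      0  164/37 ]
det(A) = (-1)^0 * (-2) * (-6) * (37/12) * (164/37) = 164  (0 row swaps -> sign +1)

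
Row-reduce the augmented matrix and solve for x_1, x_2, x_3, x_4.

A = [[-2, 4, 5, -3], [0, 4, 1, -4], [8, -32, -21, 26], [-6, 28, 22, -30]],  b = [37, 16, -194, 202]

Forward elimination on [A|b]:
R3 <- R3 - (-4)*R1:  [   0  -16   -1   14  -46 ]
R4 <- R4 - (3)*R1:  [   0   16    7  -21   91 ]
R3 <- R3 - (-4)*R2:  [  0   0   3  -2  18 ]
R4 <- R4 - (4)*R2:  [  0   0   3  -5  27 ]
R4 <- R4 - (1)*R3:  [  0   0   0  -3   9 ]
Row echelon form:
[ -2  4  5  -3  |  37 ]
[  0  4  1  -4  |  16 ]
[  0  0  3  -2  |  18 ]
[  0  0  0  -3  |   9 ]
Back-substitution:
x_4 = (9) / -3 = -3
x_3 = (18 - (-2)*(-3)) / 3 = 4
x_2 = (16 - (1)*(4) - (-4)*(-3)) / 4 = 0
x_1 = (37 - (4)*(0) - (5)*(4) - (-3)*(-3)) / -2 = -4

(-4, 0, 4, -3)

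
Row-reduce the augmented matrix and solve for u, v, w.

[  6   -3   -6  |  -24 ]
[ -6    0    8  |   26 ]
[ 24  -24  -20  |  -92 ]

Forward elimination on [A|b]:
R2 <- R2 - (-1)*R1:  [  0  -3   2   2 ]
R3 <- R3 - (4)*R1:  [   0  -12    4    4 ]
R3 <- R3 - (4)*R2:  [  0   0  -4  -4 ]
Row echelon form:
[ 6  -3  -6  |  -24 ]
[ 0  -3   2  |    2 ]
[ 0   0  -4  |   -4 ]
Back-substitution:
w = (-4) / -4 = 1
v = (2 - (2)*(1)) / -3 = 0
u = (-24 - (-3)*(0) - (-6)*(1)) / 6 = -3

(-3, 0, 1)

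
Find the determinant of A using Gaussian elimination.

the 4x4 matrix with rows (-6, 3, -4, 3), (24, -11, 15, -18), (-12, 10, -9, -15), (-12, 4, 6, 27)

Forward elimination:
R2 <- R2 - (-4)*R1:  [  0   1  -1  -6 ]
R3 <- R3 - (2)*R1:  [   0    4   -1  -21 ]
R4 <- R4 - (2)*R1:  [  0  -2  14  21 ]
R3 <- R3 - (4)*R2:  [ 0  0  3  3 ]
R4 <- R4 - (-2)*R2:  [  0   0  12   9 ]
R4 <- R4 - (4)*R3:  [  0   0   0  -3 ]
Upper-triangular form:
[ -6  3  -4   3 ]
[  0  1  -1  -6 ]
[  0  0   3   3 ]
[  0  0   0  -3 ]
det(A) = (-1)^0 * (-6) * (1) * (3) * (-3) = 54  (0 row swaps -> sign +1)

det(A) = 54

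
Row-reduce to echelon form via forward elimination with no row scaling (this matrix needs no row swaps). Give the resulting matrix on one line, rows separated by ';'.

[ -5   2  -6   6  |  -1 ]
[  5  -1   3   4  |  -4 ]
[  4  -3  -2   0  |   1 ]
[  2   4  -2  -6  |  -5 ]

Forward elimination:
R2 <- R2 - (-1)*R1:  [  0   1  -3  10  -5 ]
R3 <- R3 - (-4/5)*R1:  [     0   -7/5  -34/5   24/5    1/5 ]
R4 <- R4 - (-2/5)*R1:  [     0   24/5  -22/5  -18/5  -27/5 ]
R3 <- R3 - (-7/5)*R2:  [     0      0    -11   94/5  -34/5 ]
R4 <- R4 - (24/5)*R2:  [      0       0      10  -258/5    93/5 ]
R4 <- R4 - (-10/11)*R3:  [        0         0         0  -1898/55    683/55 ]
Row echelon form:
[ -5  2   -6         6  |      -1 ]
[  0  1   -3        10  |      -5 ]
[  0  0  -11      94/5  |   -34/5 ]
[  0  0    0  -1898/55  |  683/55 ]

REF = [-5 2 -6 6 -1; 0 1 -3 10 -5; 0 0 -11 94/5 -34/5; 0 0 0 -1898/55 683/55]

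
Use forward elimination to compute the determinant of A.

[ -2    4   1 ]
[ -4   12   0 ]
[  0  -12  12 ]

Forward elimination:
R2 <- R2 - (2)*R1:  [  0   4  -2 ]
R3 <- R3 - (-3)*R2:  [ 0  0  6 ]
Upper-triangular form:
[ -2  4   1 ]
[  0  4  -2 ]
[  0  0   6 ]
det(A) = (-1)^0 * (-2) * (4) * (6) = -48  (0 row swaps -> sign +1)

det(A) = -48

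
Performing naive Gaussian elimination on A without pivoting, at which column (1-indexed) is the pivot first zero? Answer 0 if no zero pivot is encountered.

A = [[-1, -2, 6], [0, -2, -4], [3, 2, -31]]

Naive forward elimination:
R3 <- R3 - (-3)*R1:  [   0   -4  -13 ]
R3 <- R3 - (2)*R2:  [  0   0  -5 ]
All pivots nonzero; naive elimination completes without hitting a zero pivot.

first zero-pivot column = 0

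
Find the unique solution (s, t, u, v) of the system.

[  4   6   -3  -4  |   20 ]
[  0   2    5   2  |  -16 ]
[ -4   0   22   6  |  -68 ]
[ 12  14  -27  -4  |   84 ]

(3, -1, -2, -2)

Forward elimination on [A|b]:
R3 <- R3 - (-1)*R1:  [   0    6   19    2  -48 ]
R4 <- R4 - (3)*R1:  [   0   -4  -18    8   24 ]
R3 <- R3 - (3)*R2:  [  0   0   4  -4   0 ]
R4 <- R4 - (-2)*R2:  [  0   0  -8  12  -8 ]
R4 <- R4 - (-2)*R3:  [  0   0   0   4  -8 ]
Row echelon form:
[ 4  6  -3  -4  |   20 ]
[ 0  2   5   2  |  -16 ]
[ 0  0   4  -4  |    0 ]
[ 0  0   0   4  |   -8 ]
Back-substitution:
v = (-8) / 4 = -2
u = (0 - (-4)*(-2)) / 4 = -2
t = (-16 - (5)*(-2) - (2)*(-2)) / 2 = -1
s = (20 - (6)*(-1) - (-3)*(-2) - (-4)*(-2)) / 4 = 3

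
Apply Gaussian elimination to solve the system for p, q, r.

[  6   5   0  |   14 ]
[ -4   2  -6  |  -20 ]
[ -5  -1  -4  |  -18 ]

(4, -2, 0)

Forward elimination on [A|b]:
R2 <- R2 - (-2/3)*R1:  [     0   16/3     -6  -32/3 ]
R3 <- R3 - (-5/6)*R1:  [     0   19/6     -4  -19/3 ]
R3 <- R3 - (19/32)*R2:  [     0      0  -7/16      0 ]
Row echelon form:
[ 6     5      0  |     14 ]
[ 0  16/3     -6  |  -32/3 ]
[ 0     0  -7/16  |      0 ]
Back-substitution:
r = (0) / (-7/16) = 0
q = (-32/3 - (-6)*(0)) / (16/3) = -2
p = (14 - (5)*(-2)) / 6 = 4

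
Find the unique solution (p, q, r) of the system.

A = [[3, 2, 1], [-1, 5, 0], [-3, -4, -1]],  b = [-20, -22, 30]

Forward elimination on [A|b]:
R2 <- R2 - (-1/3)*R1:  [     0   17/3    1/3  -86/3 ]
R3 <- R3 - (-1)*R1:  [  0  -2   0  10 ]
R3 <- R3 - (-6/17)*R2:  [     0      0   2/17  -2/17 ]
Row echelon form:
[ 3     2     1  |    -20 ]
[ 0  17/3   1/3  |  -86/3 ]
[ 0     0  2/17  |  -2/17 ]
Back-substitution:
r = (-2/17) / (2/17) = -1
q = (-86/3 - (1/3)*(-1)) / (17/3) = -5
p = (-20 - (2)*(-5) - (1)*(-1)) / 3 = -3

(-3, -5, -1)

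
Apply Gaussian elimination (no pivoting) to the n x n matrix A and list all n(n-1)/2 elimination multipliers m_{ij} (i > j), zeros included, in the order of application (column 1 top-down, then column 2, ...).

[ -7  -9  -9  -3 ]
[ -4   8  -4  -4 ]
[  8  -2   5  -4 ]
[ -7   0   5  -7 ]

multipliers: 4/7, -8/7, 1, -43/46, 63/92, -304/97

Forward elimination:
R2 <- R2 - (4/7)*R1:  [     0   92/7    8/7  -16/7 ]
R3 <- R3 - (-8/7)*R1:  [     0  -86/7  -37/7  -52/7 ]
R4 <- R4 - (1)*R1:  [  0   9  14  -4 ]
R3 <- R3 - (-43/46)*R2:  [       0        0   -97/23  -220/23 ]
R4 <- R4 - (63/92)*R2:  [      0       0  304/23  -56/23 ]
R4 <- R4 - (-304/97)*R3:  [        0         0         0  -3144/97 ]
Multipliers (in order of application): m_{21} = 4/7, m_{31} = -8/7, m_{41} = 1, m_{32} = -43/46, m_{42} = 63/92, m_{43} = -304/97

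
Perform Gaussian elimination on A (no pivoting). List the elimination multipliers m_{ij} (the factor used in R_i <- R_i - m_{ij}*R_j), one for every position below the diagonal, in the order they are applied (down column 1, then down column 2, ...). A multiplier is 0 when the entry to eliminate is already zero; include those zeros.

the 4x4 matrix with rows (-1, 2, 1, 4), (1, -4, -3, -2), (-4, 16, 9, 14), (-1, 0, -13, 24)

multipliers: -1, 4, 1, -4, 1, 4

Forward elimination:
R2 <- R2 - (-1)*R1:  [  0  -2  -2   2 ]
R3 <- R3 - (4)*R1:  [  0   8   5  -2 ]
R4 <- R4 - (1)*R1:  [   0   -2  -14   20 ]
R3 <- R3 - (-4)*R2:  [  0   0  -3   6 ]
R4 <- R4 - (1)*R2:  [   0    0  -12   18 ]
R4 <- R4 - (4)*R3:  [  0   0   0  -6 ]
Multipliers (in order of application): m_{21} = -1, m_{31} = 4, m_{41} = 1, m_{32} = -4, m_{42} = 1, m_{43} = 4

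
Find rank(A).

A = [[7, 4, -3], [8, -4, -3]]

rank(A) = 2

Row reduction:
R2 <- R2 - (8/7)*R1:  [     0  -60/7    3/7 ]
Row echelon form:
[ 7      4   -3 ]
[ 0  -60/7  3/7 ]
Nonzero rows / pivot columns: 2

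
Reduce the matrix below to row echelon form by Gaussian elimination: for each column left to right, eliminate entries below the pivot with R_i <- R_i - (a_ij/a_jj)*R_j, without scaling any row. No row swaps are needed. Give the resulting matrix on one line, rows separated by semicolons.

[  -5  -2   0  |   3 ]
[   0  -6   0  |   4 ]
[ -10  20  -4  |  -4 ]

Forward elimination:
R3 <- R3 - (2)*R1:  [   0   24   -4  -10 ]
R3 <- R3 - (-4)*R2:  [  0   0  -4   6 ]
Row echelon form:
[ -5  -2   0  |  3 ]
[  0  -6   0  |  4 ]
[  0   0  -4  |  6 ]

REF = [-5 -2 0 3; 0 -6 0 4; 0 0 -4 6]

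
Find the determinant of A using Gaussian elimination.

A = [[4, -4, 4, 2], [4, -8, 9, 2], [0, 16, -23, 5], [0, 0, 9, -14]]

det(A) = 48

Forward elimination:
R2 <- R2 - (1)*R1:  [  0  -4   5   0 ]
R3 <- R3 - (-4)*R2:  [  0   0  -3   5 ]
R4 <- R4 - (-3)*R3:  [ 0  0  0  1 ]
Upper-triangular form:
[ 4  -4   4  2 ]
[ 0  -4   5  0 ]
[ 0   0  -3  5 ]
[ 0   0   0  1 ]
det(A) = (-1)^0 * (4) * (-4) * (-3) * (1) = 48  (0 row swaps -> sign +1)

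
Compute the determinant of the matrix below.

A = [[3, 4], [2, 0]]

det(A) = -8

Forward elimination:
R2 <- R2 - (2/3)*R1:  [    0  -8/3 ]
Upper-triangular form:
[ 3     4 ]
[ 0  -8/3 ]
det(A) = (-1)^0 * (3) * (-8/3) = -8  (0 row swaps -> sign +1)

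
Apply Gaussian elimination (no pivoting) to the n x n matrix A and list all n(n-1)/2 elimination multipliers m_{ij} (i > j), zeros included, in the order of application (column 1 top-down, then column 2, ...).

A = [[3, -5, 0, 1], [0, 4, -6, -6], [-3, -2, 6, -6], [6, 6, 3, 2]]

Forward elimination:
R2: entry in column 1 is already 0 -> m_{21} = 0 (no row operation needed)
R3 <- R3 - (-1)*R1:  [  0  -7   6  -5 ]
R4 <- R4 - (2)*R1:  [  0  16   3   0 ]
R3 <- R3 - (-7/4)*R2:  [     0      0   -9/2  -31/2 ]
R4 <- R4 - (4)*R2:  [  0   0  27  24 ]
R4 <- R4 - (-6)*R3:  [   0    0    0  -69 ]
Multipliers (in order of application): m_{21} = 0, m_{31} = -1, m_{41} = 2, m_{32} = -7/4, m_{42} = 4, m_{43} = -6

multipliers: 0, -1, 2, -7/4, 4, -6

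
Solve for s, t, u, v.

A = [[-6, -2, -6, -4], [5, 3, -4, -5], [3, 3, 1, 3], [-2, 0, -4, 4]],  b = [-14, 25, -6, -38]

Forward elimination on [A|b]:
R2 <- R2 - (-5/6)*R1:  [     0    4/3     -9  -25/3   40/3 ]
R3 <- R3 - (-1/2)*R1:  [   0    2   -2    1  -13 ]
R4 <- R4 - (1/3)*R1:  [      0     2/3      -2    16/3  -100/3 ]
R3 <- R3 - (3/2)*R2:  [    0     0  23/2  27/2   -33 ]
R4 <- R4 - (1/2)*R2:  [    0     0   5/2  19/2   -40 ]
R4 <- R4 - (5/23)*R3:  [       0        0        0   151/23  -755/23 ]
Row echelon form:
[ -6   -2    -6      -4  |      -14 ]
[  0  4/3    -9   -25/3  |     40/3 ]
[  0    0  23/2    27/2  |      -33 ]
[  0    0     0  151/23  |  -755/23 ]
Back-substitution:
v = (-755/23) / (151/23) = -5
u = (-33 - (27/2)*(-5)) / (23/2) = 3
t = (40/3 - (-9)*(3) - (-25/3)*(-5)) / (4/3) = -1
s = (-14 - (-2)*(-1) - (-6)*(3) - (-4)*(-5)) / -6 = 3

(3, -1, 3, -5)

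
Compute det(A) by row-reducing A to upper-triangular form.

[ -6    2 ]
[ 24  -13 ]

Forward elimination:
R2 <- R2 - (-4)*R1:  [  0  -5 ]
Upper-triangular form:
[ -6   2 ]
[  0  -5 ]
det(A) = (-1)^0 * (-6) * (-5) = 30  (0 row swaps -> sign +1)

det(A) = 30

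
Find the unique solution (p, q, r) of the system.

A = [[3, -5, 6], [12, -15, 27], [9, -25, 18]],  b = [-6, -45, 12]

Forward elimination on [A|b]:
R2 <- R2 - (4)*R1:  [   0    5    3  -21 ]
R3 <- R3 - (3)*R1:  [   0  -10    0   30 ]
R3 <- R3 - (-2)*R2:  [   0    0    6  -12 ]
Row echelon form:
[ 3  -5  6  |   -6 ]
[ 0   5  3  |  -21 ]
[ 0   0  6  |  -12 ]
Back-substitution:
r = (-12) / 6 = -2
q = (-21 - (3)*(-2)) / 5 = -3
p = (-6 - (-5)*(-3) - (6)*(-2)) / 3 = -3

(-3, -3, -2)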